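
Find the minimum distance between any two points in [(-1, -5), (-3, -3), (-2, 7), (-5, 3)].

Computing all pairwise distances among 4 points:

d((-1, -5), (-3, -3)) = 2.8284 <-- minimum
d((-1, -5), (-2, 7)) = 12.0416
d((-1, -5), (-5, 3)) = 8.9443
d((-3, -3), (-2, 7)) = 10.0499
d((-3, -3), (-5, 3)) = 6.3246
d((-2, 7), (-5, 3)) = 5.0

Closest pair: (-1, -5) and (-3, -3) with distance 2.8284

The closest pair is (-1, -5) and (-3, -3) with Euclidean distance 2.8284. For 4 points, brute-force pairwise comparison is shown above. For large n, the divide-and-conquer algorithm (sort by x, recurse on halves, check the dividing strip) achieves O(n log n).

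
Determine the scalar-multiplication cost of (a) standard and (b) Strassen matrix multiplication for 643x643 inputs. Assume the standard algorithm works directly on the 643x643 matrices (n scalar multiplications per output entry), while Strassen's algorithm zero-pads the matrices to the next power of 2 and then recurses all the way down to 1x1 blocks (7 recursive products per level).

Matrix multiplication for 643x643 matrices:

Strassen's algorithm requires power-of-2 dimensions. Pad 643x643 to 1024x1024 (next power of 2).

Standard algorithm: 643^3 = 265847707 multiplications
Strassen's algorithm: 7^(log2(1024)) = 7^10 = 282475249 multiplications
Difference: 265847707 - 282475249 = -16627542 (Strassen uses MORE here due to padding overhead — for small or just-over-power-of-2 n, padding can outweigh the per-level savings)

Standard: 265847707 multiplications (643^3). Strassen: 282475249 multiplications (7^10, after padding to 1024x1024). Strassen reduces 8 recursive multiplications to 7 at each level.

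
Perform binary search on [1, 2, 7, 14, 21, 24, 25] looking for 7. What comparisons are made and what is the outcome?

Binary search for 7 in [1, 2, 7, 14, 21, 24, 25]:

lo=0, hi=6, mid=3, arr[mid]=14 -> 14 > 7, search left half
lo=0, hi=2, mid=1, arr[mid]=2 -> 2 < 7, search right half
lo=2, hi=2, mid=2, arr[mid]=7 -> Found target at index 2!

Binary search finds 7 at index 2 after 3 comparisons. The search repeatedly halves the search space by comparing with the middle element.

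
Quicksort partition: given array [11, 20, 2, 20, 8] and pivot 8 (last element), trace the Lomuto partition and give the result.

Lomuto partition with pivot = 8:

Initial array: [11, 20, 2, 20, 8]

arr[0]=11 > 8: no swap
arr[1]=20 > 8: no swap
arr[2]=2 <= 8: swap with position 0, array becomes [2, 20, 11, 20, 8]
arr[3]=20 > 8: no swap

Place pivot at position 1: [2, 8, 11, 20, 20]
Pivot position: 1

After partitioning with pivot 8, the array becomes [2, 8, 11, 20, 20]. The pivot is placed at index 1. All elements to the left of the pivot are <= 8, and all elements to the right are > 8.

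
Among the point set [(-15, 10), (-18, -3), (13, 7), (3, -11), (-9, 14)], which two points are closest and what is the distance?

Computing all pairwise distances among 5 points:

d((-15, 10), (-18, -3)) = 13.3417
d((-15, 10), (13, 7)) = 28.1603
d((-15, 10), (3, -11)) = 27.6586
d((-15, 10), (-9, 14)) = 7.2111 <-- minimum
d((-18, -3), (13, 7)) = 32.573
d((-18, -3), (3, -11)) = 22.4722
d((-18, -3), (-9, 14)) = 19.2354
d((13, 7), (3, -11)) = 20.5913
d((13, 7), (-9, 14)) = 23.0868
d((3, -11), (-9, 14)) = 27.7308

Closest pair: (-15, 10) and (-9, 14) with distance 7.2111

The closest pair is (-15, 10) and (-9, 14) with Euclidean distance 7.2111. For 5 points, brute-force pairwise comparison is shown above. For large n, the divide-and-conquer algorithm (sort by x, recurse on halves, check the dividing strip) achieves O(n log n).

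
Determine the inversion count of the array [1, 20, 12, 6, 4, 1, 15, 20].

Finding inversions in [1, 20, 12, 6, 4, 1, 15, 20]:

(1, 2): arr[1]=20 > arr[2]=12
(1, 3): arr[1]=20 > arr[3]=6
(1, 4): arr[1]=20 > arr[4]=4
(1, 5): arr[1]=20 > arr[5]=1
(1, 6): arr[1]=20 > arr[6]=15
(2, 3): arr[2]=12 > arr[3]=6
(2, 4): arr[2]=12 > arr[4]=4
(2, 5): arr[2]=12 > arr[5]=1
(3, 4): arr[3]=6 > arr[4]=4
(3, 5): arr[3]=6 > arr[5]=1
(4, 5): arr[4]=4 > arr[5]=1

Total inversions: 11

The array has 11 inversion(s): (1,2), (1,3), (1,4), (1,5), (1,6), (2,3), (2,4), (2,5), (3,4), (3,5), (4,5). Each pair (i,j) satisfies i < j and arr[i] > arr[j].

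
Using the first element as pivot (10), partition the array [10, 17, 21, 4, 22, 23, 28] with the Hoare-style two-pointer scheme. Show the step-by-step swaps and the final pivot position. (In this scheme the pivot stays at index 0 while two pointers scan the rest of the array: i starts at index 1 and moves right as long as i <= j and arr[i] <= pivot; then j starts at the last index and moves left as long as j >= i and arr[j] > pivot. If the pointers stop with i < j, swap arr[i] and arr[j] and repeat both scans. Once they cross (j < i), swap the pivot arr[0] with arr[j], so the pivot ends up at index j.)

Hoare-style two-pointer partition with pivot = 10:

Initial array: [10, 17, 21, 4, 22, 23, 28]

Pointers start at i = 1, j = 6.
i stops at index 1 (arr[1]=17 > 10), j stops at index 3 (arr[3]=4 <= 10): swap arr[1] and arr[3], array becomes [10, 4, 21, 17, 22, 23, 28]
i ends at 2, j ends at 1: the pointers have crossed (j < i), so scanning stops.

Swap pivot arr[0] with arr[1] to place pivot at position 1: [4, 10, 21, 17, 22, 23, 28]
Pivot position: 1

After partitioning with pivot 10, the array becomes [4, 10, 21, 17, 22, 23, 28]. The pivot is placed at index 1. All elements to the left of the pivot are <= 10, and all elements to the right are > 10.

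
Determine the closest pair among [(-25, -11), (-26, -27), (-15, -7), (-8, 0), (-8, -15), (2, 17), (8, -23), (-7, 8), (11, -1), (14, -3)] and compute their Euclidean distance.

Computing all pairwise distances among 10 points:

d((-25, -11), (-26, -27)) = 16.0312
d((-25, -11), (-15, -7)) = 10.7703
d((-25, -11), (-8, 0)) = 20.2485
d((-25, -11), (-8, -15)) = 17.4642
d((-25, -11), (2, 17)) = 38.8973
d((-25, -11), (8, -23)) = 35.1141
d((-25, -11), (-7, 8)) = 26.1725
d((-25, -11), (11, -1)) = 37.3631
d((-25, -11), (14, -3)) = 39.8121
d((-26, -27), (-15, -7)) = 22.8254
d((-26, -27), (-8, 0)) = 32.45
d((-26, -27), (-8, -15)) = 21.6333
d((-26, -27), (2, 17)) = 52.1536
d((-26, -27), (8, -23)) = 34.2345
d((-26, -27), (-7, 8)) = 39.8246
d((-26, -27), (11, -1)) = 45.2217
d((-26, -27), (14, -3)) = 46.6476
d((-15, -7), (-8, 0)) = 9.8995
d((-15, -7), (-8, -15)) = 10.6301
d((-15, -7), (2, 17)) = 29.4109
d((-15, -7), (8, -23)) = 28.0179
d((-15, -7), (-7, 8)) = 17.0
d((-15, -7), (11, -1)) = 26.6833
d((-15, -7), (14, -3)) = 29.2746
d((-8, 0), (-8, -15)) = 15.0
d((-8, 0), (2, 17)) = 19.7231
d((-8, 0), (8, -23)) = 28.0179
d((-8, 0), (-7, 8)) = 8.0623
d((-8, 0), (11, -1)) = 19.0263
d((-8, 0), (14, -3)) = 22.2036
d((-8, -15), (2, 17)) = 33.5261
d((-8, -15), (8, -23)) = 17.8885
d((-8, -15), (-7, 8)) = 23.0217
d((-8, -15), (11, -1)) = 23.6008
d((-8, -15), (14, -3)) = 25.0599
d((2, 17), (8, -23)) = 40.4475
d((2, 17), (-7, 8)) = 12.7279
d((2, 17), (11, -1)) = 20.1246
d((2, 17), (14, -3)) = 23.3238
d((8, -23), (-7, 8)) = 34.4384
d((8, -23), (11, -1)) = 22.2036
d((8, -23), (14, -3)) = 20.8806
d((-7, 8), (11, -1)) = 20.1246
d((-7, 8), (14, -3)) = 23.7065
d((11, -1), (14, -3)) = 3.6056 <-- minimum

Closest pair: (11, -1) and (14, -3) with distance 3.6056

The closest pair is (11, -1) and (14, -3) with Euclidean distance 3.6056. For 10 points, brute-force pairwise comparison is shown above. For large n, the divide-and-conquer algorithm (sort by x, recurse on halves, check the dividing strip) achieves O(n log n).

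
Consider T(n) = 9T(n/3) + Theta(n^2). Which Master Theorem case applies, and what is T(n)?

Master Theorem for T(n) = 9T(n/3) + O(n^2):

a = 9, b = 3, c = 2
log_b(a) = log_3(9) = 2.0000

Case 2: c = 2 = log_3(9) = 2.0000
T(n) = O(n^2 log n) = O(n^2 log n)

For T(n) = 9T(n/3) + O(n^2): log_3(9) = 2.0000. This is Case 2 of the Master Theorem (c = log_b(a), equal work at all levels), giving O(n^2 log n).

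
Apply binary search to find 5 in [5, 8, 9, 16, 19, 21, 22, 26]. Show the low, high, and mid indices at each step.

Binary search for 5 in [5, 8, 9, 16, 19, 21, 22, 26]:

lo=0, hi=7, mid=3, arr[mid]=16 -> 16 > 5, search left half
lo=0, hi=2, mid=1, arr[mid]=8 -> 8 > 5, search left half
lo=0, hi=0, mid=0, arr[mid]=5 -> Found target at index 0!

Binary search finds 5 at index 0 after 3 comparisons. The search repeatedly halves the search space by comparing with the middle element.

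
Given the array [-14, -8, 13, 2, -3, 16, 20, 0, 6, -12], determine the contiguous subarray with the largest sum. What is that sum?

Using Kadane's algorithm on [-14, -8, 13, 2, -3, 16, 20, 0, 6, -12]:

Scanning through the array:
Position 1 (value -8): max_ending_here = -8, max_so_far = -8
Position 2 (value 13): max_ending_here = 13, max_so_far = 13
Position 3 (value 2): max_ending_here = 15, max_so_far = 15
Position 4 (value -3): max_ending_here = 12, max_so_far = 15
Position 5 (value 16): max_ending_here = 28, max_so_far = 28
Position 6 (value 20): max_ending_here = 48, max_so_far = 48
Position 7 (value 0): max_ending_here = 48, max_so_far = 48
Position 8 (value 6): max_ending_here = 54, max_so_far = 54
Position 9 (value -12): max_ending_here = 42, max_so_far = 54

Maximum subarray: [13, 2, -3, 16, 20, 0, 6]
Maximum sum: 54

The maximum subarray is [13, 2, -3, 16, 20, 0, 6] with sum 54. This subarray runs from index 2 to index 8.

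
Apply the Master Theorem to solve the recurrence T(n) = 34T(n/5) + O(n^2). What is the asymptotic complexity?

Master Theorem for T(n) = 34T(n/5) + O(n^2):

a = 34, b = 5, c = 2
log_b(a) = log_5(34) = 2.1911

Case 1: c = 2 < log_5(34) = 2.1911
T(n) = O(n^(log_5 34))

For T(n) = 34T(n/5) + O(n^2): log_5(34) = 2.1911. This is Case 1 of the Master Theorem (c < log_b(a), work dominated by leaves), giving O(n^(log_5 34)).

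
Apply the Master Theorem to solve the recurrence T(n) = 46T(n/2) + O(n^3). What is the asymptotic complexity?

Master Theorem for T(n) = 46T(n/2) + O(n^3):

a = 46, b = 2, c = 3
log_b(a) = log_2(46) = 5.5236

Case 1: c = 3 < log_2(46) = 5.5236
T(n) = O(n^(log_2 46))

For T(n) = 46T(n/2) + O(n^3): log_2(46) = 5.5236. This is Case 1 of the Master Theorem (c < log_b(a), work dominated by leaves), giving O(n^(log_2 46)).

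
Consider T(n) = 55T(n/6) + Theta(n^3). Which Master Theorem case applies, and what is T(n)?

Master Theorem for T(n) = 55T(n/6) + O(n^3):

a = 55, b = 6, c = 3
log_b(a) = log_6(55) = 2.2365

Case 3: c = 3 > log_6(55) = 2.2365
T(n) = O(n^3) = O(n^3)

For T(n) = 55T(n/6) + O(n^3): log_6(55) = 2.2365. This is Case 3 of the Master Theorem (c > log_b(a), work dominated by root), giving O(n^3).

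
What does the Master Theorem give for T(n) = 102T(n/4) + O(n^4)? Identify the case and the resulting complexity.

Master Theorem for T(n) = 102T(n/4) + O(n^4):

a = 102, b = 4, c = 4
log_b(a) = log_4(102) = 3.3362

Case 3: c = 4 > log_4(102) = 3.3362
T(n) = O(n^4) = O(n^4)

For T(n) = 102T(n/4) + O(n^4): log_4(102) = 3.3362. This is Case 3 of the Master Theorem (c > log_b(a), work dominated by root), giving O(n^4).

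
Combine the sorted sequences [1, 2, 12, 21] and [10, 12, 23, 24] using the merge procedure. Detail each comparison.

Merging process:

Compare 1 vs 10: take 1 from left. Merged: [1]
Compare 2 vs 10: take 2 from left. Merged: [1, 2]
Compare 12 vs 10: take 10 from right. Merged: [1, 2, 10]
Compare 12 vs 12: take 12 from left. Merged: [1, 2, 10, 12]
Compare 21 vs 12: take 12 from right. Merged: [1, 2, 10, 12, 12]
Compare 21 vs 23: take 21 from left. Merged: [1, 2, 10, 12, 12, 21]
Append remaining from right: [23, 24]. Merged: [1, 2, 10, 12, 12, 21, 23, 24]

Final merged array: [1, 2, 10, 12, 12, 21, 23, 24]
Total comparisons: 6

The merged array is [1, 2, 10, 12, 12, 21, 23, 24], requiring 6 comparisons. The merge step runs in O(n) time where n is the total number of elements.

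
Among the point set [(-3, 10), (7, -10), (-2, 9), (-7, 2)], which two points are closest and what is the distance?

Computing all pairwise distances among 4 points:

d((-3, 10), (7, -10)) = 22.3607
d((-3, 10), (-2, 9)) = 1.4142 <-- minimum
d((-3, 10), (-7, 2)) = 8.9443
d((7, -10), (-2, 9)) = 21.0238
d((7, -10), (-7, 2)) = 18.4391
d((-2, 9), (-7, 2)) = 8.6023

Closest pair: (-3, 10) and (-2, 9) with distance 1.4142

The closest pair is (-3, 10) and (-2, 9) with Euclidean distance 1.4142. For 4 points, brute-force pairwise comparison is shown above. For large n, the divide-and-conquer algorithm (sort by x, recurse on halves, check the dividing strip) achieves O(n log n).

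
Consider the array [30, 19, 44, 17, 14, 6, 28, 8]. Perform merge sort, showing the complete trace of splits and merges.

Merge sort trace:

Split: [30, 19, 44, 17, 14, 6, 28, 8] -> [30, 19, 44, 17] and [14, 6, 28, 8]
  Split: [30, 19, 44, 17] -> [30, 19] and [44, 17]
    Split: [30, 19] -> [30] and [19]
    Merge: [30] + [19] -> [19, 30]
    Split: [44, 17] -> [44] and [17]
    Merge: [44] + [17] -> [17, 44]
  Merge: [19, 30] + [17, 44] -> [17, 19, 30, 44]
  Split: [14, 6, 28, 8] -> [14, 6] and [28, 8]
    Split: [14, 6] -> [14] and [6]
    Merge: [14] + [6] -> [6, 14]
    Split: [28, 8] -> [28] and [8]
    Merge: [28] + [8] -> [8, 28]
  Merge: [6, 14] + [8, 28] -> [6, 8, 14, 28]
Merge: [17, 19, 30, 44] + [6, 8, 14, 28] -> [6, 8, 14, 17, 19, 28, 30, 44]

Final sorted array: [6, 8, 14, 17, 19, 28, 30, 44]

The merge sort proceeds by recursively splitting the array and merging sorted halves.
After all merges, the sorted array is [6, 8, 14, 17, 19, 28, 30, 44].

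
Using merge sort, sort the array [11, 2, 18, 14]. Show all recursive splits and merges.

Merge sort trace:

Split: [11, 2, 18, 14] -> [11, 2] and [18, 14]
  Split: [11, 2] -> [11] and [2]
  Merge: [11] + [2] -> [2, 11]
  Split: [18, 14] -> [18] and [14]
  Merge: [18] + [14] -> [14, 18]
Merge: [2, 11] + [14, 18] -> [2, 11, 14, 18]

Final sorted array: [2, 11, 14, 18]

The merge sort proceeds by recursively splitting the array and merging sorted halves.
After all merges, the sorted array is [2, 11, 14, 18].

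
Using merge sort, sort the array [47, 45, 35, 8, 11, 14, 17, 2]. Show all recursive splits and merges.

Merge sort trace:

Split: [47, 45, 35, 8, 11, 14, 17, 2] -> [47, 45, 35, 8] and [11, 14, 17, 2]
  Split: [47, 45, 35, 8] -> [47, 45] and [35, 8]
    Split: [47, 45] -> [47] and [45]
    Merge: [47] + [45] -> [45, 47]
    Split: [35, 8] -> [35] and [8]
    Merge: [35] + [8] -> [8, 35]
  Merge: [45, 47] + [8, 35] -> [8, 35, 45, 47]
  Split: [11, 14, 17, 2] -> [11, 14] and [17, 2]
    Split: [11, 14] -> [11] and [14]
    Merge: [11] + [14] -> [11, 14]
    Split: [17, 2] -> [17] and [2]
    Merge: [17] + [2] -> [2, 17]
  Merge: [11, 14] + [2, 17] -> [2, 11, 14, 17]
Merge: [8, 35, 45, 47] + [2, 11, 14, 17] -> [2, 8, 11, 14, 17, 35, 45, 47]

Final sorted array: [2, 8, 11, 14, 17, 35, 45, 47]

The merge sort proceeds by recursively splitting the array and merging sorted halves.
After all merges, the sorted array is [2, 8, 11, 14, 17, 35, 45, 47].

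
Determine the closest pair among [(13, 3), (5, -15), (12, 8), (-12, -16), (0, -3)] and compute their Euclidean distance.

Computing all pairwise distances among 5 points:

d((13, 3), (5, -15)) = 19.6977
d((13, 3), (12, 8)) = 5.099 <-- minimum
d((13, 3), (-12, -16)) = 31.4006
d((13, 3), (0, -3)) = 14.3178
d((5, -15), (12, 8)) = 24.0416
d((5, -15), (-12, -16)) = 17.0294
d((5, -15), (0, -3)) = 13.0
d((12, 8), (-12, -16)) = 33.9411
d((12, 8), (0, -3)) = 16.2788
d((-12, -16), (0, -3)) = 17.6918

Closest pair: (13, 3) and (12, 8) with distance 5.099

The closest pair is (13, 3) and (12, 8) with Euclidean distance 5.099. For 5 points, brute-force pairwise comparison is shown above. For large n, the divide-and-conquer algorithm (sort by x, recurse on halves, check the dividing strip) achieves O(n log n).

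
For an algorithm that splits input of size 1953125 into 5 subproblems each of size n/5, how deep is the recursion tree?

For divide and conquer with division factor 5:

Problem sizes at each level:
Level 0: 1953125
Level 1: 390625
Level 2: 78125
Level 3: 15625
Level 4: 3125
Level 5: 625
Level 6: 125
Level 7: 25
Level 8: 5
Level 9: 1

The root is level 0 and the size-1 base case is level 9 (the tree spans levels 0 through 9, i.e. 10 levels counting the root), so the depth is the number of divisions: log_5(1953125) = 9

The recursion tree depth is log_5(1953125) = 9. At each level, the problem size is divided by 5, so it takes 9 divisions to reduce to a base case of size 1. The algorithm makes 5 recursive calls at each level.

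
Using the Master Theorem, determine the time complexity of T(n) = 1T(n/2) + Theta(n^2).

Master Theorem for T(n) = 1T(n/2) + O(n^2):

a = 1, b = 2, c = 2
log_b(a) = log_2(1) = 0.0000

Case 3: c = 2 > log_2(1) = 0.0000
T(n) = O(n^2) = O(n^2)

For T(n) = 1T(n/2) + O(n^2): log_2(1) = 0.0000. This is Case 3 of the Master Theorem (c > log_b(a), work dominated by root), giving O(n^2).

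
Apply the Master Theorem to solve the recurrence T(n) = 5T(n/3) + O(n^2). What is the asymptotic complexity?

Master Theorem for T(n) = 5T(n/3) + O(n^2):

a = 5, b = 3, c = 2
log_b(a) = log_3(5) = 1.4650

Case 3: c = 2 > log_3(5) = 1.4650
T(n) = O(n^2) = O(n^2)

For T(n) = 5T(n/3) + O(n^2): log_3(5) = 1.4650. This is Case 3 of the Master Theorem (c > log_b(a), work dominated by root), giving O(n^2).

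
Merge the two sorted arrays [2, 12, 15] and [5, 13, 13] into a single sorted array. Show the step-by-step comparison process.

Merging process:

Compare 2 vs 5: take 2 from left. Merged: [2]
Compare 12 vs 5: take 5 from right. Merged: [2, 5]
Compare 12 vs 13: take 12 from left. Merged: [2, 5, 12]
Compare 15 vs 13: take 13 from right. Merged: [2, 5, 12, 13]
Compare 15 vs 13: take 13 from right. Merged: [2, 5, 12, 13, 13]
Append remaining from left: [15]. Merged: [2, 5, 12, 13, 13, 15]

Final merged array: [2, 5, 12, 13, 13, 15]
Total comparisons: 5

The merged array is [2, 5, 12, 13, 13, 15], requiring 5 comparisons. The merge step runs in O(n) time where n is the total number of elements.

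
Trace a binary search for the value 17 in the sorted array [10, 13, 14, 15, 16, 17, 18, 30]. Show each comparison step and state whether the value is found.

Binary search for 17 in [10, 13, 14, 15, 16, 17, 18, 30]:

lo=0, hi=7, mid=3, arr[mid]=15 -> 15 < 17, search right half
lo=4, hi=7, mid=5, arr[mid]=17 -> Found target at index 5!

Binary search finds 17 at index 5 after 2 comparisons. The search repeatedly halves the search space by comparing with the middle element.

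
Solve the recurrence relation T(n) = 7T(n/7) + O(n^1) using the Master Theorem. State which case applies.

Master Theorem for T(n) = 7T(n/7) + O(n^1):

a = 7, b = 7, c = 1
log_b(a) = log_7(7) = 1.0000

Case 2: c = 1 = log_7(7) = 1.0000
T(n) = O(n^1 log n) = O(n log n)

For T(n) = 7T(n/7) + O(n^1): log_7(7) = 1.0000. This is Case 2 of the Master Theorem (c = log_b(a), equal work at all levels), giving O(n log n).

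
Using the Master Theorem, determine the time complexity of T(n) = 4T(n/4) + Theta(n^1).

Master Theorem for T(n) = 4T(n/4) + O(n^1):

a = 4, b = 4, c = 1
log_b(a) = log_4(4) = 1.0000

Case 2: c = 1 = log_4(4) = 1.0000
T(n) = O(n^1 log n) = O(n log n)

For T(n) = 4T(n/4) + O(n^1): log_4(4) = 1.0000. This is Case 2 of the Master Theorem (c = log_b(a), equal work at all levels), giving O(n log n).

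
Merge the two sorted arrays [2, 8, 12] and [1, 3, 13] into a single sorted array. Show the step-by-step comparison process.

Merging process:

Compare 2 vs 1: take 1 from right. Merged: [1]
Compare 2 vs 3: take 2 from left. Merged: [1, 2]
Compare 8 vs 3: take 3 from right. Merged: [1, 2, 3]
Compare 8 vs 13: take 8 from left. Merged: [1, 2, 3, 8]
Compare 12 vs 13: take 12 from left. Merged: [1, 2, 3, 8, 12]
Append remaining from right: [13]. Merged: [1, 2, 3, 8, 12, 13]

Final merged array: [1, 2, 3, 8, 12, 13]
Total comparisons: 5

The merged array is [1, 2, 3, 8, 12, 13], requiring 5 comparisons. The merge step runs in O(n) time where n is the total number of elements.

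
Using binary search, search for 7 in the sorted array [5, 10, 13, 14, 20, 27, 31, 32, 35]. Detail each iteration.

Binary search for 7 in [5, 10, 13, 14, 20, 27, 31, 32, 35]:

lo=0, hi=8, mid=4, arr[mid]=20 -> 20 > 7, search left half
lo=0, hi=3, mid=1, arr[mid]=10 -> 10 > 7, search left half
lo=0, hi=0, mid=0, arr[mid]=5 -> 5 < 7, search right half
lo=1 > hi=0, target 7 not found

Binary search determines that 7 is not in the array after 3 comparisons. The search space was exhausted without finding the target.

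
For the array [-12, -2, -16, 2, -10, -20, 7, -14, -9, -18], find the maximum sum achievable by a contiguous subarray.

Using Kadane's algorithm on [-12, -2, -16, 2, -10, -20, 7, -14, -9, -18]:

Scanning through the array:
Position 1 (value -2): max_ending_here = -2, max_so_far = -2
Position 2 (value -16): max_ending_here = -16, max_so_far = -2
Position 3 (value 2): max_ending_here = 2, max_so_far = 2
Position 4 (value -10): max_ending_here = -8, max_so_far = 2
Position 5 (value -20): max_ending_here = -20, max_so_far = 2
Position 6 (value 7): max_ending_here = 7, max_so_far = 7
Position 7 (value -14): max_ending_here = -7, max_so_far = 7
Position 8 (value -9): max_ending_here = -9, max_so_far = 7
Position 9 (value -18): max_ending_here = -18, max_so_far = 7

Maximum subarray: [7]
Maximum sum: 7

The maximum subarray is [7] with sum 7. This subarray runs from index 6 to index 6.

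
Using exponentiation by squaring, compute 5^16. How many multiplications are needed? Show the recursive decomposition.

Computing 5^16 by squaring (build up from 5^1; each line after the first costs one multiplication):

5^1 = 5
5^2 = (5^1)^2 = 5^2 = 25
5^4 = (5^2)^2 = 25^2 = 625
5^8 = (5^4)^2 = 625^2 = 390625
5^16 = (5^8)^2 = 390625^2 = 152587890625

Result: 152587890625
Multiplications needed: 4 (4 lines after 5^1)

5^16 = 152587890625. Using exponentiation by squaring, this requires 4 multiplications. The key idea: if the exponent is even, square the half-power; if odd, multiply by the base once.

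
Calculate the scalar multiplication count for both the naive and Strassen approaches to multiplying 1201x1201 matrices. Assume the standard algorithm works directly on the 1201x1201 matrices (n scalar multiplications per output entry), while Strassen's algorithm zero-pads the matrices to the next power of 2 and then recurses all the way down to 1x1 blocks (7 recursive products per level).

Matrix multiplication for 1201x1201 matrices:

Strassen's algorithm requires power-of-2 dimensions. Pad 1201x1201 to 2048x2048 (next power of 2).

Standard algorithm: 1201^3 = 1732323601 multiplications
Strassen's algorithm: 7^(log2(2048)) = 7^11 = 1977326743 multiplications
Difference: 1732323601 - 1977326743 = -245003142 (Strassen uses MORE here due to padding overhead — for small or just-over-power-of-2 n, padding can outweigh the per-level savings)

Standard: 1732323601 multiplications (1201^3). Strassen: 1977326743 multiplications (7^11, after padding to 2048x2048). Strassen reduces 8 recursive multiplications to 7 at each level.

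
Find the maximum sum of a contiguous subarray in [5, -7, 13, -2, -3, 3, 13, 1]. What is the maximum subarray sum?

Using Kadane's algorithm on [5, -7, 13, -2, -3, 3, 13, 1]:

Scanning through the array:
Position 1 (value -7): max_ending_here = -2, max_so_far = 5
Position 2 (value 13): max_ending_here = 13, max_so_far = 13
Position 3 (value -2): max_ending_here = 11, max_so_far = 13
Position 4 (value -3): max_ending_here = 8, max_so_far = 13
Position 5 (value 3): max_ending_here = 11, max_so_far = 13
Position 6 (value 13): max_ending_here = 24, max_so_far = 24
Position 7 (value 1): max_ending_here = 25, max_so_far = 25

Maximum subarray: [13, -2, -3, 3, 13, 1]
Maximum sum: 25

The maximum subarray is [13, -2, -3, 3, 13, 1] with sum 25. This subarray runs from index 2 to index 7.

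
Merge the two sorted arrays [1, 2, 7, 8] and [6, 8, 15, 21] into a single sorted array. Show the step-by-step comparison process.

Merging process:

Compare 1 vs 6: take 1 from left. Merged: [1]
Compare 2 vs 6: take 2 from left. Merged: [1, 2]
Compare 7 vs 6: take 6 from right. Merged: [1, 2, 6]
Compare 7 vs 8: take 7 from left. Merged: [1, 2, 6, 7]
Compare 8 vs 8: take 8 from left. Merged: [1, 2, 6, 7, 8]
Append remaining from right: [8, 15, 21]. Merged: [1, 2, 6, 7, 8, 8, 15, 21]

Final merged array: [1, 2, 6, 7, 8, 8, 15, 21]
Total comparisons: 5

The merged array is [1, 2, 6, 7, 8, 8, 15, 21], requiring 5 comparisons. The merge step runs in O(n) time where n is the total number of elements.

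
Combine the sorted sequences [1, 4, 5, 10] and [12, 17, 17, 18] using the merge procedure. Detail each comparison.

Merging process:

Compare 1 vs 12: take 1 from left. Merged: [1]
Compare 4 vs 12: take 4 from left. Merged: [1, 4]
Compare 5 vs 12: take 5 from left. Merged: [1, 4, 5]
Compare 10 vs 12: take 10 from left. Merged: [1, 4, 5, 10]
Append remaining from right: [12, 17, 17, 18]. Merged: [1, 4, 5, 10, 12, 17, 17, 18]

Final merged array: [1, 4, 5, 10, 12, 17, 17, 18]
Total comparisons: 4

The merged array is [1, 4, 5, 10, 12, 17, 17, 18], requiring 4 comparisons. The merge step runs in O(n) time where n is the total number of elements.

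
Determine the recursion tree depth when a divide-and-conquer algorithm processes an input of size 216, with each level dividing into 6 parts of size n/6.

For divide and conquer with division factor 6:

Problem sizes at each level:
Level 0: 216
Level 1: 36
Level 2: 6
Level 3: 1

The root is level 0 and the size-1 base case is level 3 (the tree spans levels 0 through 3, i.e. 4 levels counting the root), so the depth is the number of divisions: log_6(216) = 3

The recursion tree depth is log_6(216) = 3. At each level, the problem size is divided by 6, so it takes 3 divisions to reduce to a base case of size 1. The algorithm makes 6 recursive calls at each level.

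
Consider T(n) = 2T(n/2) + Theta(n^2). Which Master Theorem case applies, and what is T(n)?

Master Theorem for T(n) = 2T(n/2) + O(n^2):

a = 2, b = 2, c = 2
log_b(a) = log_2(2) = 1.0000

Case 3: c = 2 > log_2(2) = 1.0000
T(n) = O(n^2) = O(n^2)

For T(n) = 2T(n/2) + O(n^2): log_2(2) = 1.0000. This is Case 3 of the Master Theorem (c > log_b(a), work dominated by root), giving O(n^2).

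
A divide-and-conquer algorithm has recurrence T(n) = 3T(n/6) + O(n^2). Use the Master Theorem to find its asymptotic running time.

Master Theorem for T(n) = 3T(n/6) + O(n^2):

a = 3, b = 6, c = 2
log_b(a) = log_6(3) = 0.6131

Case 3: c = 2 > log_6(3) = 0.6131
T(n) = O(n^2) = O(n^2)

For T(n) = 3T(n/6) + O(n^2): log_6(3) = 0.6131. This is Case 3 of the Master Theorem (c > log_b(a), work dominated by root), giving O(n^2).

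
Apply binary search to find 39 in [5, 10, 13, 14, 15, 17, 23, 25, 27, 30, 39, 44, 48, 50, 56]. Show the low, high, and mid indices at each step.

Binary search for 39 in [5, 10, 13, 14, 15, 17, 23, 25, 27, 30, 39, 44, 48, 50, 56]:

lo=0, hi=14, mid=7, arr[mid]=25 -> 25 < 39, search right half
lo=8, hi=14, mid=11, arr[mid]=44 -> 44 > 39, search left half
lo=8, hi=10, mid=9, arr[mid]=30 -> 30 < 39, search right half
lo=10, hi=10, mid=10, arr[mid]=39 -> Found target at index 10!

Binary search finds 39 at index 10 after 4 comparisons. The search repeatedly halves the search space by comparing with the middle element.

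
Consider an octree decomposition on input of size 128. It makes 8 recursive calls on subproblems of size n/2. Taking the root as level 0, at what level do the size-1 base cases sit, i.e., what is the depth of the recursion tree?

For divide and conquer with division factor 2:

Problem sizes at each level:
Level 0: 128
Level 1: 64
Level 2: 32
Level 3: 16
Level 4: 8
Level 5: 4
Level 6: 2
Level 7: 1

The root is level 0 and the size-1 base case is level 7 (the tree spans levels 0 through 7, i.e. 8 levels counting the root), so the depth is the number of divisions: log_2(128) = 7

The recursion tree depth is log_2(128) = 7. At each level, the problem size is divided by 2, so it takes 7 divisions to reduce to a base case of size 1. The algorithm makes 8 recursive calls at each level.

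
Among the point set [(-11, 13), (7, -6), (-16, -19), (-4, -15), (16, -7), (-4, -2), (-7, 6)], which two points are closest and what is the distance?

Computing all pairwise distances among 7 points:

d((-11, 13), (7, -6)) = 26.1725
d((-11, 13), (-16, -19)) = 32.3883
d((-11, 13), (-4, -15)) = 28.8617
d((-11, 13), (16, -7)) = 33.6006
d((-11, 13), (-4, -2)) = 16.5529
d((-11, 13), (-7, 6)) = 8.0623 <-- minimum
d((7, -6), (-16, -19)) = 26.4197
d((7, -6), (-4, -15)) = 14.2127
d((7, -6), (16, -7)) = 9.0554
d((7, -6), (-4, -2)) = 11.7047
d((7, -6), (-7, 6)) = 18.4391
d((-16, -19), (-4, -15)) = 12.6491
d((-16, -19), (16, -7)) = 34.176
d((-16, -19), (-4, -2)) = 20.8087
d((-16, -19), (-7, 6)) = 26.5707
d((-4, -15), (16, -7)) = 21.5407
d((-4, -15), (-4, -2)) = 13.0
d((-4, -15), (-7, 6)) = 21.2132
d((16, -7), (-4, -2)) = 20.6155
d((16, -7), (-7, 6)) = 26.4197
d((-4, -2), (-7, 6)) = 8.544

Closest pair: (-11, 13) and (-7, 6) with distance 8.0623

The closest pair is (-11, 13) and (-7, 6) with Euclidean distance 8.0623. For 7 points, brute-force pairwise comparison is shown above. For large n, the divide-and-conquer algorithm (sort by x, recurse on halves, check the dividing strip) achieves O(n log n).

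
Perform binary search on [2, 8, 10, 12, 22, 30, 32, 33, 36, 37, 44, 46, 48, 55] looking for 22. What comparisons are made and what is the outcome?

Binary search for 22 in [2, 8, 10, 12, 22, 30, 32, 33, 36, 37, 44, 46, 48, 55]:

lo=0, hi=13, mid=6, arr[mid]=32 -> 32 > 22, search left half
lo=0, hi=5, mid=2, arr[mid]=10 -> 10 < 22, search right half
lo=3, hi=5, mid=4, arr[mid]=22 -> Found target at index 4!

Binary search finds 22 at index 4 after 3 comparisons. The search repeatedly halves the search space by comparing with the middle element.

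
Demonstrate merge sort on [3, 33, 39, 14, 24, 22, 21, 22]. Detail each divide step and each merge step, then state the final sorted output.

Merge sort trace:

Split: [3, 33, 39, 14, 24, 22, 21, 22] -> [3, 33, 39, 14] and [24, 22, 21, 22]
  Split: [3, 33, 39, 14] -> [3, 33] and [39, 14]
    Split: [3, 33] -> [3] and [33]
    Merge: [3] + [33] -> [3, 33]
    Split: [39, 14] -> [39] and [14]
    Merge: [39] + [14] -> [14, 39]
  Merge: [3, 33] + [14, 39] -> [3, 14, 33, 39]
  Split: [24, 22, 21, 22] -> [24, 22] and [21, 22]
    Split: [24, 22] -> [24] and [22]
    Merge: [24] + [22] -> [22, 24]
    Split: [21, 22] -> [21] and [22]
    Merge: [21] + [22] -> [21, 22]
  Merge: [22, 24] + [21, 22] -> [21, 22, 22, 24]
Merge: [3, 14, 33, 39] + [21, 22, 22, 24] -> [3, 14, 21, 22, 22, 24, 33, 39]

Final sorted array: [3, 14, 21, 22, 22, 24, 33, 39]

The merge sort proceeds by recursively splitting the array and merging sorted halves.
After all merges, the sorted array is [3, 14, 21, 22, 22, 24, 33, 39].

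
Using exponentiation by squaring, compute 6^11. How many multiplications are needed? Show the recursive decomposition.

Computing 6^11 by squaring (build up from 6^1; each line after the first costs one multiplication):

6^1 = 6
6^2 = (6^1)^2 = 6^2 = 36
6^4 = (6^2)^2 = 36^2 = 1296
6^5 = 6 * 6^4 = 6 * 1296 = 7776
6^10 = (6^5)^2 = 7776^2 = 60466176
6^11 = 6 * 6^10 = 6 * 60466176 = 362797056

Result: 362797056
Multiplications needed: 5 (5 lines after 6^1)

6^11 = 362797056. Using exponentiation by squaring, this requires 5 multiplications. The key idea: if the exponent is even, square the half-power; if odd, multiply by the base once.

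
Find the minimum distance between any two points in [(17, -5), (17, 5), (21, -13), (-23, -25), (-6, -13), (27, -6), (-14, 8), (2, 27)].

Computing all pairwise distances among 8 points:

d((17, -5), (17, 5)) = 10.0
d((17, -5), (21, -13)) = 8.9443 <-- minimum
d((17, -5), (-23, -25)) = 44.7214
d((17, -5), (-6, -13)) = 24.3516
d((17, -5), (27, -6)) = 10.0499
d((17, -5), (-14, 8)) = 33.6155
d((17, -5), (2, 27)) = 35.3412
d((17, 5), (21, -13)) = 18.4391
d((17, 5), (-23, -25)) = 50.0
d((17, 5), (-6, -13)) = 29.2062
d((17, 5), (27, -6)) = 14.8661
d((17, 5), (-14, 8)) = 31.1448
d((17, 5), (2, 27)) = 26.6271
d((21, -13), (-23, -25)) = 45.607
d((21, -13), (-6, -13)) = 27.0
d((21, -13), (27, -6)) = 9.2195
d((21, -13), (-14, 8)) = 40.8167
d((21, -13), (2, 27)) = 44.2832
d((-23, -25), (-6, -13)) = 20.8087
d((-23, -25), (27, -6)) = 53.4883
d((-23, -25), (-14, 8)) = 34.2053
d((-23, -25), (2, 27)) = 57.6975
d((-6, -13), (27, -6)) = 33.7343
d((-6, -13), (-14, 8)) = 22.4722
d((-6, -13), (2, 27)) = 40.7922
d((27, -6), (-14, 8)) = 43.3244
d((27, -6), (2, 27)) = 41.4005
d((-14, 8), (2, 27)) = 24.8395

Closest pair: (17, -5) and (21, -13) with distance 8.9443

The closest pair is (17, -5) and (21, -13) with Euclidean distance 8.9443. For 8 points, brute-force pairwise comparison is shown above. For large n, the divide-and-conquer algorithm (sort by x, recurse on halves, check the dividing strip) achieves O(n log n).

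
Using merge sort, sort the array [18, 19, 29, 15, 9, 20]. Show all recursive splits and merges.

Merge sort trace:

Split: [18, 19, 29, 15, 9, 20] -> [18, 19, 29] and [15, 9, 20]
  Split: [18, 19, 29] -> [18] and [19, 29]
    Split: [19, 29] -> [19] and [29]
    Merge: [19] + [29] -> [19, 29]
  Merge: [18] + [19, 29] -> [18, 19, 29]
  Split: [15, 9, 20] -> [15] and [9, 20]
    Split: [9, 20] -> [9] and [20]
    Merge: [9] + [20] -> [9, 20]
  Merge: [15] + [9, 20] -> [9, 15, 20]
Merge: [18, 19, 29] + [9, 15, 20] -> [9, 15, 18, 19, 20, 29]

Final sorted array: [9, 15, 18, 19, 20, 29]

The merge sort proceeds by recursively splitting the array and merging sorted halves.
After all merges, the sorted array is [9, 15, 18, 19, 20, 29].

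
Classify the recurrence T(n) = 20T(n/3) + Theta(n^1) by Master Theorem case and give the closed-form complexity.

Master Theorem for T(n) = 20T(n/3) + O(n^1):

a = 20, b = 3, c = 1
log_b(a) = log_3(20) = 2.7268

Case 1: c = 1 < log_3(20) = 2.7268
T(n) = O(n^(log_3 20))

For T(n) = 20T(n/3) + O(n^1): log_3(20) = 2.7268. This is Case 1 of the Master Theorem (c < log_b(a), work dominated by leaves), giving O(n^(log_3 20)).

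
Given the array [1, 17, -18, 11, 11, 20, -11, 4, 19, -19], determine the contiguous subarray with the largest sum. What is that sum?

Using Kadane's algorithm on [1, 17, -18, 11, 11, 20, -11, 4, 19, -19]:

Scanning through the array:
Position 1 (value 17): max_ending_here = 18, max_so_far = 18
Position 2 (value -18): max_ending_here = 0, max_so_far = 18
Position 3 (value 11): max_ending_here = 11, max_so_far = 18
Position 4 (value 11): max_ending_here = 22, max_so_far = 22
Position 5 (value 20): max_ending_here = 42, max_so_far = 42
Position 6 (value -11): max_ending_here = 31, max_so_far = 42
Position 7 (value 4): max_ending_here = 35, max_so_far = 42
Position 8 (value 19): max_ending_here = 54, max_so_far = 54
Position 9 (value -19): max_ending_here = 35, max_so_far = 54

Maximum subarray: [1, 17, -18, 11, 11, 20, -11, 4, 19]
Maximum sum: 54

The maximum subarray is [1, 17, -18, 11, 11, 20, -11, 4, 19] with sum 54. This subarray runs from index 0 to index 8.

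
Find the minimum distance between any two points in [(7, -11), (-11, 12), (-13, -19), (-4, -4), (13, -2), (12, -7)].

Computing all pairwise distances among 6 points:

d((7, -11), (-11, 12)) = 29.2062
d((7, -11), (-13, -19)) = 21.5407
d((7, -11), (-4, -4)) = 13.0384
d((7, -11), (13, -2)) = 10.8167
d((7, -11), (12, -7)) = 6.4031
d((-11, 12), (-13, -19)) = 31.0644
d((-11, 12), (-4, -4)) = 17.4642
d((-11, 12), (13, -2)) = 27.7849
d((-11, 12), (12, -7)) = 29.8329
d((-13, -19), (-4, -4)) = 17.4929
d((-13, -19), (13, -2)) = 31.0644
d((-13, -19), (12, -7)) = 27.7308
d((-4, -4), (13, -2)) = 17.1172
d((-4, -4), (12, -7)) = 16.2788
d((13, -2), (12, -7)) = 5.099 <-- minimum

Closest pair: (13, -2) and (12, -7) with distance 5.099

The closest pair is (13, -2) and (12, -7) with Euclidean distance 5.099. For 6 points, brute-force pairwise comparison is shown above. For large n, the divide-and-conquer algorithm (sort by x, recurse on halves, check the dividing strip) achieves O(n log n).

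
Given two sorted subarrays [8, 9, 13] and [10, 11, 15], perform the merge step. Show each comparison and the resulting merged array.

Merging process:

Compare 8 vs 10: take 8 from left. Merged: [8]
Compare 9 vs 10: take 9 from left. Merged: [8, 9]
Compare 13 vs 10: take 10 from right. Merged: [8, 9, 10]
Compare 13 vs 11: take 11 from right. Merged: [8, 9, 10, 11]
Compare 13 vs 15: take 13 from left. Merged: [8, 9, 10, 11, 13]
Append remaining from right: [15]. Merged: [8, 9, 10, 11, 13, 15]

Final merged array: [8, 9, 10, 11, 13, 15]
Total comparisons: 5

The merged array is [8, 9, 10, 11, 13, 15], requiring 5 comparisons. The merge step runs in O(n) time where n is the total number of elements.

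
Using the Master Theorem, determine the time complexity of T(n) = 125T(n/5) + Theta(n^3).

Master Theorem for T(n) = 125T(n/5) + O(n^3):

a = 125, b = 5, c = 3
log_b(a) = log_5(125) = 3.0000

Case 2: c = 3 = log_5(125) = 3.0000
T(n) = O(n^3 log n) = O(n^3 log n)

For T(n) = 125T(n/5) + O(n^3): log_5(125) = 3.0000. This is Case 2 of the Master Theorem (c = log_b(a), equal work at all levels), giving O(n^3 log n).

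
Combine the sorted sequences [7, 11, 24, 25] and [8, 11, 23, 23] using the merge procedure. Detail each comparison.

Merging process:

Compare 7 vs 8: take 7 from left. Merged: [7]
Compare 11 vs 8: take 8 from right. Merged: [7, 8]
Compare 11 vs 11: take 11 from left. Merged: [7, 8, 11]
Compare 24 vs 11: take 11 from right. Merged: [7, 8, 11, 11]
Compare 24 vs 23: take 23 from right. Merged: [7, 8, 11, 11, 23]
Compare 24 vs 23: take 23 from right. Merged: [7, 8, 11, 11, 23, 23]
Append remaining from left: [24, 25]. Merged: [7, 8, 11, 11, 23, 23, 24, 25]

Final merged array: [7, 8, 11, 11, 23, 23, 24, 25]
Total comparisons: 6

The merged array is [7, 8, 11, 11, 23, 23, 24, 25], requiring 6 comparisons. The merge step runs in O(n) time where n is the total number of elements.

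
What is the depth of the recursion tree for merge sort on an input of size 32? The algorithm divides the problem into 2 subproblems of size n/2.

For divide and conquer with division factor 2:

Problem sizes at each level:
Level 0: 32
Level 1: 16
Level 2: 8
Level 3: 4
Level 4: 2
Level 5: 1

The root is level 0 and the size-1 base case is level 5 (the tree spans levels 0 through 5, i.e. 6 levels counting the root), so the depth is the number of divisions: log_2(32) = 5

The recursion tree depth is log_2(32) = 5. At each level, the problem size is divided by 2, so it takes 5 divisions to reduce to a base case of size 1. The algorithm makes 2 recursive calls at each level.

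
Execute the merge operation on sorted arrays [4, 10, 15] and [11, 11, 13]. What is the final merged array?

Merging process:

Compare 4 vs 11: take 4 from left. Merged: [4]
Compare 10 vs 11: take 10 from left. Merged: [4, 10]
Compare 15 vs 11: take 11 from right. Merged: [4, 10, 11]
Compare 15 vs 11: take 11 from right. Merged: [4, 10, 11, 11]
Compare 15 vs 13: take 13 from right. Merged: [4, 10, 11, 11, 13]
Append remaining from left: [15]. Merged: [4, 10, 11, 11, 13, 15]

Final merged array: [4, 10, 11, 11, 13, 15]
Total comparisons: 5

The merged array is [4, 10, 11, 11, 13, 15], requiring 5 comparisons. The merge step runs in O(n) time where n is the total number of elements.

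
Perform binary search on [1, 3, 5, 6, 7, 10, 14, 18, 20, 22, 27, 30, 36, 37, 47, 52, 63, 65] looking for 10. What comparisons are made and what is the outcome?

Binary search for 10 in [1, 3, 5, 6, 7, 10, 14, 18, 20, 22, 27, 30, 36, 37, 47, 52, 63, 65]:

lo=0, hi=17, mid=8, arr[mid]=20 -> 20 > 10, search left half
lo=0, hi=7, mid=3, arr[mid]=6 -> 6 < 10, search right half
lo=4, hi=7, mid=5, arr[mid]=10 -> Found target at index 5!

Binary search finds 10 at index 5 after 3 comparisons. The search repeatedly halves the search space by comparing with the middle element.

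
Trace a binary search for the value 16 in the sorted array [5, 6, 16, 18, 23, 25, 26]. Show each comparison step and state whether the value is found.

Binary search for 16 in [5, 6, 16, 18, 23, 25, 26]:

lo=0, hi=6, mid=3, arr[mid]=18 -> 18 > 16, search left half
lo=0, hi=2, mid=1, arr[mid]=6 -> 6 < 16, search right half
lo=2, hi=2, mid=2, arr[mid]=16 -> Found target at index 2!

Binary search finds 16 at index 2 after 3 comparisons. The search repeatedly halves the search space by comparing with the middle element.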